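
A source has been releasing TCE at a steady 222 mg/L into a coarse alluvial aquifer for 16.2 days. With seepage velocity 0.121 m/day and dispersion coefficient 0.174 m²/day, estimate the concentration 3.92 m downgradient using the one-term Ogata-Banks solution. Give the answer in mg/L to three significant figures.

45.4 mg/L

For a continuous step input, C/C₀ ≈ ½·erfc((x−vt)/(2√(Dt))).
vt = 0.121 × 16.2 = 1.9602 m and 2√(Dt) = 2√(0.174 × 16.2) = 3.358 m.
Argument (x−vt)/(2√(Dt)) = (3.92 − 1.9602)/3.358 = 0.5836; ½·erfc(0.5836) = 0.2046.
C = 222 × 0.2046 = 45.4 mg/L.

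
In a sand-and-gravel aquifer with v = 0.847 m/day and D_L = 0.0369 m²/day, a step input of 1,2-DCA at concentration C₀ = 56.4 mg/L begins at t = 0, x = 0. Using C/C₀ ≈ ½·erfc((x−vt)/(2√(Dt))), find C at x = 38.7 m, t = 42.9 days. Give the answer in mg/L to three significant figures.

For a continuous step input, C/C₀ ≈ ½·erfc((x−vt)/(2√(Dt))).
vt = 0.847 × 42.9 = 36.3363 m and 2√(Dt) = 2√(0.0369 × 42.9) = 2.516 m.
Argument (x−vt)/(2√(Dt)) = (38.7 − 36.3363)/2.516 = 0.9395; ½·erfc(0.9395) = 0.09198.
C = 56.4 × 0.09198 = 5.19 mg/L.

5.19 mg/L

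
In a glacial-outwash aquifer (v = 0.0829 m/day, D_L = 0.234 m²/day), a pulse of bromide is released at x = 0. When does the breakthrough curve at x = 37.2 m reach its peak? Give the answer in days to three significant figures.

416 days

For the 1D instantaneous-source solution, setting ∂C/∂t = 0 at fixed x gives v²t² + 2Dt − x² = 0, so t = (√(D² + v²x²) − D)/v².
√(D² + v²x²) = √(0.234² + 0.0829² × 37.2²) = 3.093; v² = 0.00687241.
t = (3.093 − 0.234)/0.00687241 = 416 days (vs. the pure-advection estimate x/v = 449 d).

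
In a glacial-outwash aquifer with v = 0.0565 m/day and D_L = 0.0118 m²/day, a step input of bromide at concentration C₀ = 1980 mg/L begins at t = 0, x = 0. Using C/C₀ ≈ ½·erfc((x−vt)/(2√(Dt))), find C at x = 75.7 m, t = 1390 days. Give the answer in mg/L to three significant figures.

For a continuous step input, C/C₀ ≈ ½·erfc((x−vt)/(2√(Dt))).
vt = 0.0565 × 1390 = 78.535 m and 2√(Dt) = 2√(0.0118 × 1390) = 8.100 m.
Argument (x−vt)/(2√(Dt)) = (75.7 − 78.535)/8.100 = -0.3500; ½·erfc(-0.3500) = 0.6897.
C = 1980 × 0.6897 = 1370 mg/L.

1370 mg/L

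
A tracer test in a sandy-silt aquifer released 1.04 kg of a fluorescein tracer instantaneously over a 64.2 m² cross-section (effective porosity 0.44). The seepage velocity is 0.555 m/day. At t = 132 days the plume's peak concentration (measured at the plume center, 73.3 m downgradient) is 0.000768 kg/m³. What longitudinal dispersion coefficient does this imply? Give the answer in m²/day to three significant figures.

1.39 m²/day

At the plume center C_max = M/(n_e·A·√(4πDt)), so D = M²/(4πt·(n_e·A·C_max)²).
n_e·A·C_max = 0.44 × 64.2 × 0.000768 = 0.02169 kg/m.
D = 1.04²/(4π × 132 × 0.02169²) = 1.39 m²/day.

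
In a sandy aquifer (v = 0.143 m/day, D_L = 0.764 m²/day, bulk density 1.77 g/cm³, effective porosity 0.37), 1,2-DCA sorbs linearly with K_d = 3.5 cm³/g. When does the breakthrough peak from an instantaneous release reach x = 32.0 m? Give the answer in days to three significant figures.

3360 days

Retardation factor R = 1 + ρ_b·K_d/n = 1 + 1.77 × 3.5/0.37 = 17.74.
Sorption retards both mechanisms: v_R = v/R = 0.008061 m/day, D_R = D/R = 0.04307 m²/day.
Peak time from v_R²t² + 2D_R t − x² = 0: t = (√(D_R² + v_R²x²) − D_R)/v_R².
√(D_R² + v_R²x²) = √(0.04307² + 0.008061² × 32.0²) = 0.2615; v_R² = 6.498e-05.
t = (0.2615 − 0.04307)/6.498e-05 = 3360 days.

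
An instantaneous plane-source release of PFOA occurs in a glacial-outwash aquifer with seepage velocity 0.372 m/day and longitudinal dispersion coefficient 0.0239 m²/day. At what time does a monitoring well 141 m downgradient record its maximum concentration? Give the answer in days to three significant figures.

379 days

For the 1D instantaneous-source solution, setting ∂C/∂t = 0 at fixed x gives v²t² + 2Dt − x² = 0, so t = (√(D² + v²x²) − D)/v².
√(D² + v²x²) = √(0.0239² + 0.372² × 141²) = 52.45; v² = 0.138384.
t = (52.45 − 0.0239)/0.138384 = 379 days (vs. the pure-advection estimate x/v = 379 d).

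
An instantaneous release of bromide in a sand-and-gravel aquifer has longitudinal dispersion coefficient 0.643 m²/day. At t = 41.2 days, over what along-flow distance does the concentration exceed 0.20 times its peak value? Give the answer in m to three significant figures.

26.1 m

The plume is Gaussian with σ = √(2Dt) = √(2 × 0.643 × 41.2) = 7.279 m.
C/C_peak = exp(−Δx²/(2σ²)) = 0.20 ⇒ Δx = σ·√(−2 ln 0.20) = 7.279 × 1.794 = 13.06 m.
Width = 2Δx = 26.1 m.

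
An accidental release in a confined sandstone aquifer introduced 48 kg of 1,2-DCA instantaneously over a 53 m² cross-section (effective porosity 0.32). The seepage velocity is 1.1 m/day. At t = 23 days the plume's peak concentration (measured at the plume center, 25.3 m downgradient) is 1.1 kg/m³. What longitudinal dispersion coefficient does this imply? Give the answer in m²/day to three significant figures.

0.0229 m²/day

At the plume center C_max = M/(n_e·A·√(4πDt)), so D = M²/(4πt·(n_e·A·C_max)²).
n_e·A·C_max = 0.32 × 53 × 1.1 = 18.66 kg/m.
D = 48²/(4π × 23 × 18.66²) = 0.0229 m²/day.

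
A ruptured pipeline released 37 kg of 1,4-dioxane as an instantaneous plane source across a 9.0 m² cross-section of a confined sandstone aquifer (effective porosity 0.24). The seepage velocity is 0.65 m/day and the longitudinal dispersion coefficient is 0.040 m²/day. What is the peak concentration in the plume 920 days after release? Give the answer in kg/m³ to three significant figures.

The peak of an instantaneous 1D plume sits at x = vt; there the Gaussian factor is 1 and C_max = M/(n_e·A·√(4πDt)), where n_e·A is the pore area the mass is dissolved in.
√(4πDt) = √(4π × 0.040 × 920) = 21.50 m, so C_max = 37/(0.24 × 9.0 × 21.50) = 0.797 kg/m³.

0.797 kg/m³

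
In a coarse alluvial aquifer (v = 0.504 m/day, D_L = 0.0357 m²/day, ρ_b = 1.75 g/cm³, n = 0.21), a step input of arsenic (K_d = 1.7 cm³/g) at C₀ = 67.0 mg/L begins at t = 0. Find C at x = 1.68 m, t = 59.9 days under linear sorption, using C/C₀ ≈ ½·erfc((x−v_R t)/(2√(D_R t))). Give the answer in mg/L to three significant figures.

Retardation factor R = 1 + ρ_b·K_d/n = 1 + 1.75 × 1.7/0.21 = 15.17.
Sorption retards both mechanisms: v_R = v/R = 0.03322 m/day, D_R = D/R = 0.002353 m²/day.
v_R·t = 0.03322 × 59.9 = 1.989878 m; 2√(D_R t) = 0.7509 m; argument = (1.68 − 1.989878)/0.7509 = -0.4127.
C = C₀ × ½·erfc(-0.4127) = 67.0 × 0.7203 = 48.3 mg/L.

48.3 mg/L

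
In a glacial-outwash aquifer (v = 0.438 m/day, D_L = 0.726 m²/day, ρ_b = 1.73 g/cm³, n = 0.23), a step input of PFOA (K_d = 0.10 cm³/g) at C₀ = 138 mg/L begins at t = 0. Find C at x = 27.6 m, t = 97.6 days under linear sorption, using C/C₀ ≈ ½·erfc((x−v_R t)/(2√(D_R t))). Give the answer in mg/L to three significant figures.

Retardation factor R = 1 + ρ_b·K_d/n = 1 + 1.73 × 0.10/0.23 = 1.752.
Sorption retards both mechanisms: v_R = v/R = 0.2500 m/day, D_R = D/R = 0.4144 m²/day.
v_R·t = 0.2500 × 97.6 = 24.4 m; 2√(D_R t) = 12.72 m; argument = (27.6 − 24.4)/12.72 = 0.2516.
C = C₀ × ½·erfc(0.2516) = 138 × 0.3610 = 49.8 mg/L.

49.8 mg/L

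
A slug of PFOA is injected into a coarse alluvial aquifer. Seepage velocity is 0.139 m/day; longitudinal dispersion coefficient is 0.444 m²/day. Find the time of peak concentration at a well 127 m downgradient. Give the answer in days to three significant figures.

For the 1D instantaneous-source solution, setting ∂C/∂t = 0 at fixed x gives v²t² + 2Dt − x² = 0, so t = (√(D² + v²x²) − D)/v².
√(D² + v²x²) = √(0.444² + 0.139² × 127²) = 17.66; v² = 0.019321.
t = (17.66 − 0.444)/0.019321 = 891 days (vs. the pure-advection estimate x/v = 914 d).

891 days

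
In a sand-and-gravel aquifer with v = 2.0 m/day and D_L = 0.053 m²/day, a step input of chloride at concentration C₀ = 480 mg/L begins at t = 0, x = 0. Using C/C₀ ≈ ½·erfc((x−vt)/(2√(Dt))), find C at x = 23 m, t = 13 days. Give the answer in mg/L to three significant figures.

477 mg/L

For a continuous step input, C/C₀ ≈ ½·erfc((x−vt)/(2√(Dt))).
vt = 2.0 × 13 = 26 m and 2√(Dt) = 2√(0.053 × 13) = 1.660 m.
Argument (x−vt)/(2√(Dt)) = (23 − 26)/1.660 = -1.807; ½·erfc(-1.807) = 0.9947.
C = 480 × 0.9947 = 477 mg/L.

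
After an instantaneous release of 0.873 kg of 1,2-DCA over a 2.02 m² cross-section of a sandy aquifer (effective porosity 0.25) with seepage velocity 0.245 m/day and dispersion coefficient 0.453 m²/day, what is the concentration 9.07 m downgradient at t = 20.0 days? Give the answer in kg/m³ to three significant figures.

0.100 kg/m³

For an instantaneous plane source, C(x,t) = M/(n_e·A·√(4πDt)) · exp(−(x−vt)²/(4Dt)), with n_e·A the pore (flow) area.
Plume center vt = 0.245 × 20.0 = 4.9 m, so the well at 9.07 m is 4.17 m downgradient of the peak.
√(4πDt) = 10.67 m, giving peak height M/(n_e·A·√(4πDt)) = 0.873/(0.25 × 2.02 × 10.67) = 0.1620 kg/m³.
(x−vt)²/(4Dt) = (4.17)²/(4 × 0.453 × 20.0) = 0.4798; exp(−0.4798) = 0.6189.
C = 0.1620 × 0.6189 = 0.100 kg/m³.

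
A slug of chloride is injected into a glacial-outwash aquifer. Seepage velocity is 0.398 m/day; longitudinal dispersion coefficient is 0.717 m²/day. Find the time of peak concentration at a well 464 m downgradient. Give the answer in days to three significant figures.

For the 1D instantaneous-source solution, setting ∂C/∂t = 0 at fixed x gives v²t² + 2Dt − x² = 0, so t = (√(D² + v²x²) − D)/v².
√(D² + v²x²) = √(0.717² + 0.398² × 464²) = 184.7; v² = 0.158404.
t = (184.7 − 0.717)/0.158404 = 1160 days (vs. the pure-advection estimate x/v = 1170 d).

1160 days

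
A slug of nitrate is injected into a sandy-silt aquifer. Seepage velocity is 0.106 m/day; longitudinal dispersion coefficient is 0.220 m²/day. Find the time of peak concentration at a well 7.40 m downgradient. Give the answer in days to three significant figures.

52.9 days

For the 1D instantaneous-source solution, setting ∂C/∂t = 0 at fixed x gives v²t² + 2Dt − x² = 0, so t = (√(D² + v²x²) − D)/v².
√(D² + v²x²) = √(0.220² + 0.106² × 7.40²) = 0.8147; v² = 0.011236.
t = (0.8147 − 0.220)/0.011236 = 52.9 days (vs. the pure-advection estimate x/v = 69.8 d).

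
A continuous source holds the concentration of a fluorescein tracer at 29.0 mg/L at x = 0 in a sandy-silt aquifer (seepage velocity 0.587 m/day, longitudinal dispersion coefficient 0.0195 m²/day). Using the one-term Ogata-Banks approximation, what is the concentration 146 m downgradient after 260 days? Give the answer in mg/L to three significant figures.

28.5 mg/L

For a continuous step input, C/C₀ ≈ ½·erfc((x−vt)/(2√(Dt))).
vt = 0.587 × 260 = 152.62 m and 2√(Dt) = 2√(0.0195 × 260) = 4.503 m.
Argument (x−vt)/(2√(Dt)) = (146 − 152.62)/4.503 = -1.470; ½·erfc(-1.470) = 0.9812.
C = 29.0 × 0.9812 = 28.5 mg/L.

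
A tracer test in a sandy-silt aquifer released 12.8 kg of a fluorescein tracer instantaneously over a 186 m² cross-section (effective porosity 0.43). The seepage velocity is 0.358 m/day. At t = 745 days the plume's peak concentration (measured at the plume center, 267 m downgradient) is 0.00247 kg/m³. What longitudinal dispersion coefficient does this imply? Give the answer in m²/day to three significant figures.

0.448 m²/day

At the plume center C_max = M/(n_e·A·√(4πDt)), so D = M²/(4πt·(n_e·A·C_max)²).
n_e·A·C_max = 0.43 × 186 × 0.00247 = 0.1976 kg/m.
D = 12.8²/(4π × 745 × 0.1976²) = 0.448 m²/day.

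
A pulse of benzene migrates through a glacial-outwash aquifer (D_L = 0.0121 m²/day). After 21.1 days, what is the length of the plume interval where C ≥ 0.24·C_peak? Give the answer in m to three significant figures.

2.41 m

The plume is Gaussian with σ = √(2Dt) = √(2 × 0.0121 × 21.1) = 0.7146 m.
C/C_peak = exp(−Δx²/(2σ²)) = 0.24 ⇒ Δx = σ·√(−2 ln 0.24) = 0.7146 × 1.689 = 1.207 m.
Width = 2Δx = 2.41 m.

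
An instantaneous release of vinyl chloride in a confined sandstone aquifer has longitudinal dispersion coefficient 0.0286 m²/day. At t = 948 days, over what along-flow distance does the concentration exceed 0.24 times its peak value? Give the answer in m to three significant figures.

The plume is Gaussian with σ = √(2Dt) = √(2 × 0.0286 × 948) = 7.364 m.
C/C_peak = exp(−Δx²/(2σ²)) = 0.24 ⇒ Δx = σ·√(−2 ln 0.24) = 7.364 × 1.689 = 12.44 m.
Width = 2Δx = 24.9 m.

24.9 m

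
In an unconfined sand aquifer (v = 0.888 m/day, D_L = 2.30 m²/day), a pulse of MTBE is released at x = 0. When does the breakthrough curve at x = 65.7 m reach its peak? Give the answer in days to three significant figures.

For the 1D instantaneous-source solution, setting ∂C/∂t = 0 at fixed x gives v²t² + 2Dt − x² = 0, so t = (√(D² + v²x²) − D)/v².
√(D² + v²x²) = √(2.30² + 0.888² × 65.7²) = 58.39; v² = 0.788544.
t = (58.39 − 2.30)/0.788544 = 71.1 days (vs. the pure-advection estimate x/v = 74.0 d).

71.1 days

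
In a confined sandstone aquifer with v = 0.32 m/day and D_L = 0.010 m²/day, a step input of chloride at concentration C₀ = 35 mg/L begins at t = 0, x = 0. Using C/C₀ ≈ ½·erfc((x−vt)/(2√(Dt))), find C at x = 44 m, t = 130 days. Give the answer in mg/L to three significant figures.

2.39 mg/L

For a continuous step input, C/C₀ ≈ ½·erfc((x−vt)/(2√(Dt))).
vt = 0.32 × 130 = 41.6 m and 2√(Dt) = 2√(0.010 × 130) = 2.280 m.
Argument (x−vt)/(2√(Dt)) = (44 − 41.6)/2.280 = 1.053; ½·erfc(1.053) = 0.06822.
C = 35 × 0.06822 = 2.39 mg/L.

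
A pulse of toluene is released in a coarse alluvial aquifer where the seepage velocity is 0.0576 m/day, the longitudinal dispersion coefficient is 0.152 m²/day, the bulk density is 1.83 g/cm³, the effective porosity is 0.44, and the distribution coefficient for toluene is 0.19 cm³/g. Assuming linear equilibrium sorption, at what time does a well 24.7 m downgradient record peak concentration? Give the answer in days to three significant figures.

690 days

Retardation factor R = 1 + ρ_b·K_d/n = 1 + 1.83 × 0.19/0.44 = 1.790.
Sorption retards both mechanisms: v_R = v/R = 0.03218 m/day, D_R = D/R = 0.08492 m²/day.
Peak time from v_R²t² + 2D_R t − x² = 0: t = (√(D_R² + v_R²x²) − D_R)/v_R².
√(D_R² + v_R²x²) = √(0.08492² + 0.03218² × 24.7²) = 0.7994; v_R² = 0.001036.
t = (0.7994 − 0.08492)/0.001036 = 690 days.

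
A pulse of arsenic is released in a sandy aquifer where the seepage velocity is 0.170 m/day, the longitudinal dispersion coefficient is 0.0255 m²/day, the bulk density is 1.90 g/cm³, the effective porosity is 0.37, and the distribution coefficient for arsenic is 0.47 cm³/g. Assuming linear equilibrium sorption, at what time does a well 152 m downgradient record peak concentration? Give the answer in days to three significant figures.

3050 days

Retardation factor R = 1 + ρ_b·K_d/n = 1 + 1.90 × 0.47/0.37 = 3.414.
Sorption retards both mechanisms: v_R = v/R = 0.04979 m/day, D_R = D/R = 0.007469 m²/day.
Peak time from v_R²t² + 2D_R t − x² = 0: t = (√(D_R² + v_R²x²) − D_R)/v_R².
√(D_R² + v_R²x²) = √(0.007469² + 0.04979² × 152²) = 7.568; v_R² = 0.002479.
t = (7.568 − 0.007469)/0.002479 = 3050 days.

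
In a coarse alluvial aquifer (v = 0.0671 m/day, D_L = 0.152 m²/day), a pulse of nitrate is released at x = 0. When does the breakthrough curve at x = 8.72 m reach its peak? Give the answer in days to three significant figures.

For the 1D instantaneous-source solution, setting ∂C/∂t = 0 at fixed x gives v²t² + 2Dt − x² = 0, so t = (√(D² + v²x²) − D)/v².
√(D² + v²x²) = √(0.152² + 0.0671² × 8.72²) = 0.6045; v² = 0.00450241.
t = (0.6045 − 0.152)/0.00450241 = 101 days (vs. the pure-advection estimate x/v = 130 d).

101 days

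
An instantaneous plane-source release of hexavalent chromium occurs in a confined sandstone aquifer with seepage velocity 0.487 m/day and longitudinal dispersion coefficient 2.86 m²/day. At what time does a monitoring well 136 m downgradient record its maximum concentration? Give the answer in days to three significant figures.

267 days

For the 1D instantaneous-source solution, setting ∂C/∂t = 0 at fixed x gives v²t² + 2Dt − x² = 0, so t = (√(D² + v²x²) − D)/v².
√(D² + v²x²) = √(2.86² + 0.487² × 136²) = 66.29; v² = 0.237169.
t = (66.29 − 2.86)/0.237169 = 267 days (vs. the pure-advection estimate x/v = 279 d).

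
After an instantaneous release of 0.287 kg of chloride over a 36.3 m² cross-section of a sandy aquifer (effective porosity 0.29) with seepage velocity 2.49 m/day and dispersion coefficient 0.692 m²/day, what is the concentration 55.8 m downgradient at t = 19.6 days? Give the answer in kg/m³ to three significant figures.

0.000847 kg/m³

For an instantaneous plane source, C(x,t) = M/(n_e·A·√(4πDt)) · exp(−(x−vt)²/(4Dt)), with n_e·A the pore (flow) area.
Plume center vt = 2.49 × 19.6 = 48.804 m, so the well at 55.8 m is 6.996 m downgradient of the peak.
√(4πDt) = 13.06 m, giving peak height M/(n_e·A·√(4πDt)) = 0.287/(0.29 × 36.3 × 13.06) = 0.002088 kg/m³.
(x−vt)²/(4Dt) = (6.996)²/(4 × 0.692 × 19.6) = 0.9021; exp(−0.9021) = 0.4057.
C = 0.002088 × 0.4057 = 0.000847 kg/m³.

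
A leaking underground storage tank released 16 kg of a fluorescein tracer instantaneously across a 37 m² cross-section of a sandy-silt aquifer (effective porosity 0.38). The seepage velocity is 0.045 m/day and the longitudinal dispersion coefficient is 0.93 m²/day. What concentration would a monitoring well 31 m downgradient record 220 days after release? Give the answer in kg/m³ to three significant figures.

0.0130 kg/m³

For an instantaneous plane source, C(x,t) = M/(n_e·A·√(4πDt)) · exp(−(x−vt)²/(4Dt)), with n_e·A the pore (flow) area.
Plume center vt = 0.045 × 220 = 9.9 m, so the well at 31 m is 21.1 m downgradient of the peak.
√(4πDt) = 50.71 m, giving peak height M/(n_e·A·√(4πDt)) = 16/(0.38 × 37 × 50.71) = 0.02244 kg/m³.
(x−vt)²/(4Dt) = (21.1)²/(4 × 0.93 × 220) = 0.5440; exp(−0.5440) = 0.5804.
C = 0.02244 × 0.5804 = 0.0130 kg/m³.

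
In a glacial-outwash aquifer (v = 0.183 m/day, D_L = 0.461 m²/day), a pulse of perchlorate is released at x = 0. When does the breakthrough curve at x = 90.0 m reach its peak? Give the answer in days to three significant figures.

478 days

For the 1D instantaneous-source solution, setting ∂C/∂t = 0 at fixed x gives v²t² + 2Dt − x² = 0, so t = (√(D² + v²x²) − D)/v².
√(D² + v²x²) = √(0.461² + 0.183² × 90.0²) = 16.48; v² = 0.033489.
t = (16.48 − 0.461)/0.033489 = 478 days (vs. the pure-advection estimate x/v = 492 d).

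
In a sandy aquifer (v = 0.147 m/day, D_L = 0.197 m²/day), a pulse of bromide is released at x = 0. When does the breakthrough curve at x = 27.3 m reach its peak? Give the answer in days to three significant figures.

For the 1D instantaneous-source solution, setting ∂C/∂t = 0 at fixed x gives v²t² + 2Dt − x² = 0, so t = (√(D² + v²x²) − D)/v².
√(D² + v²x²) = √(0.197² + 0.147² × 27.3²) = 4.018; v² = 0.021609.
t = (4.018 − 0.197)/0.021609 = 177 days (vs. the pure-advection estimate x/v = 186 d).

177 days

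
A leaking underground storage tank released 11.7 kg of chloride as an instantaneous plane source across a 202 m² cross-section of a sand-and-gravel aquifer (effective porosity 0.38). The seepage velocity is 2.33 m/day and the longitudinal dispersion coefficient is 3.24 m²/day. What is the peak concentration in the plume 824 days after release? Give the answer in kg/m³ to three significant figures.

The peak of an instantaneous 1D plume sits at x = vt; there the Gaussian factor is 1 and C_max = M/(n_e·A·√(4πDt)), where n_e·A is the pore area the mass is dissolved in.
√(4πDt) = √(4π × 3.24 × 824) = 183.2 m, so C_max = 11.7/(0.38 × 202 × 183.2) = 0.000832 kg/m³.

0.000832 kg/m³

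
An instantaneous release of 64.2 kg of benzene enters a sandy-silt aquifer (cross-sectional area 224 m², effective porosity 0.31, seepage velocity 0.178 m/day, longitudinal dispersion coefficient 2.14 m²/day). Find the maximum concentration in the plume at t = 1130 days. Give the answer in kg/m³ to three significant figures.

The peak of an instantaneous 1D plume sits at x = vt; there the Gaussian factor is 1 and C_max = M/(n_e·A·√(4πDt)), where n_e·A is the pore area the mass is dissolved in.
√(4πDt) = √(4π × 2.14 × 1130) = 174.3 m, so C_max = 64.2/(0.31 × 224 × 174.3) = 0.00530 kg/m³.

0.00530 kg/m³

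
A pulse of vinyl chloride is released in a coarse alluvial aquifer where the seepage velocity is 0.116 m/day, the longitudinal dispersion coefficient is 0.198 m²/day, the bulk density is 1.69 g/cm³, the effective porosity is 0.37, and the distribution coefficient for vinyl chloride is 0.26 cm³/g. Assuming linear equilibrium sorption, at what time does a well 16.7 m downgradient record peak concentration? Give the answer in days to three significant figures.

284 days

Retardation factor R = 1 + ρ_b·K_d/n = 1 + 1.69 × 0.26/0.37 = 2.188.
Sorption retards both mechanisms: v_R = v/R = 0.05302 m/day, D_R = D/R = 0.09049 m²/day.
Peak time from v_R²t² + 2D_R t − x² = 0: t = (√(D_R² + v_R²x²) − D_R)/v_R².
√(D_R² + v_R²x²) = √(0.09049² + 0.05302² × 16.7²) = 0.8900; v_R² = 0.002811.
t = (0.8900 − 0.09049)/0.002811 = 284 days.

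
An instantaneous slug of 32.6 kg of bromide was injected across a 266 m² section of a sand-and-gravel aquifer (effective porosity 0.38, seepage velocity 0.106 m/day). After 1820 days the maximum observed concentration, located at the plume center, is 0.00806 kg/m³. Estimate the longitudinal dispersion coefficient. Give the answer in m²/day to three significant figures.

0.0700 m²/day

At the plume center C_max = M/(n_e·A·√(4πDt)), so D = M²/(4πt·(n_e·A·C_max)²).
n_e·A·C_max = 0.38 × 266 × 0.00806 = 0.8147 kg/m.
D = 32.6²/(4π × 1820 × 0.8147²) = 0.0700 m²/day.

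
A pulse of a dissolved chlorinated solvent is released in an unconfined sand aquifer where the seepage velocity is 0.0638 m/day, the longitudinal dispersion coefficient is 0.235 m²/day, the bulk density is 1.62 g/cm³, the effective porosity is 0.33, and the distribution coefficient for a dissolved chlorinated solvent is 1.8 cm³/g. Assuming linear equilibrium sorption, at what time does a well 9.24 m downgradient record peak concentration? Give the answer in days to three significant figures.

966 days

Retardation factor R = 1 + ρ_b·K_d/n = 1 + 1.62 × 1.8/0.33 = 9.836.
Sorption retards both mechanisms: v_R = v/R = 0.006486 m/day, D_R = D/R = 0.02389 m²/day.
Peak time from v_R²t² + 2D_R t − x² = 0: t = (√(D_R² + v_R²x²) − D_R)/v_R².
√(D_R² + v_R²x²) = √(0.02389² + 0.006486² × 9.24²) = 0.06452; v_R² = 4.207e-05.
t = (0.06452 − 0.02389)/4.207e-05 = 966 days.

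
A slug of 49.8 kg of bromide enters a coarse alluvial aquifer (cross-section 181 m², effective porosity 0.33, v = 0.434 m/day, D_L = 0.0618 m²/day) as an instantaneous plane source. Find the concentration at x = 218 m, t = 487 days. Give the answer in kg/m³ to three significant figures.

For an instantaneous plane source, C(x,t) = M/(n_e·A·√(4πDt)) · exp(−(x−vt)²/(4Dt)), with n_e·A the pore (flow) area.
Plume center vt = 0.434 × 487 = 211.358 m, so the well at 218 m is 6.642 m downgradient of the peak.
√(4πDt) = 19.45 m, giving peak height M/(n_e·A·√(4πDt)) = 49.8/(0.33 × 181 × 19.45) = 0.04287 kg/m³.
(x−vt)²/(4Dt) = (6.642)²/(4 × 0.0618 × 487) = 0.3665; exp(−0.3665) = 0.6932.
C = 0.04287 × 0.6932 = 0.0297 kg/m³.

0.0297 kg/m³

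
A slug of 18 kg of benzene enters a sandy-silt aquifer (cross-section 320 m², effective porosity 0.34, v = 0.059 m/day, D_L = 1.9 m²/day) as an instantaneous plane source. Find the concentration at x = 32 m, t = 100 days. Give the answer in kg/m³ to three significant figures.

0.00138 kg/m³

For an instantaneous plane source, C(x,t) = M/(n_e·A·√(4πDt)) · exp(−(x−vt)²/(4Dt)), with n_e·A the pore (flow) area.
Plume center vt = 0.059 × 100 = 5.9 m, so the well at 32 m is 26.1 m downgradient of the peak.
√(4πDt) = 48.86 m, giving peak height M/(n_e·A·√(4πDt)) = 18/(0.34 × 320 × 48.86) = 0.003386 kg/m³.
(x−vt)²/(4Dt) = (26.1)²/(4 × 1.9 × 100) = 0.8963; exp(−0.8963) = 0.4081.
C = 0.003386 × 0.4081 = 0.00138 kg/m³.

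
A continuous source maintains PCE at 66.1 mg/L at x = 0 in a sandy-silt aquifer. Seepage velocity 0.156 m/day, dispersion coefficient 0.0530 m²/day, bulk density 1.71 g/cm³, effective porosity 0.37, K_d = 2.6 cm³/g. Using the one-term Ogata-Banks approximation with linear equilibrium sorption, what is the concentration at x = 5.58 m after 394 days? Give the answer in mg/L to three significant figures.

20.9 mg/L

Retardation factor R = 1 + ρ_b·K_d/n = 1 + 1.71 × 2.6/0.37 = 13.02.
Sorption retards both mechanisms: v_R = v/R = 0.01198 m/day, D_R = D/R = 0.004071 m²/day.
v_R·t = 0.01198 × 394 = 4.72012 m; 2√(D_R t) = 2.533 m; argument = (5.58 − 4.72012)/2.533 = 0.3395.
C = C₀ × ½·erfc(0.3395) = 66.1 × 0.3156 = 20.9 mg/L.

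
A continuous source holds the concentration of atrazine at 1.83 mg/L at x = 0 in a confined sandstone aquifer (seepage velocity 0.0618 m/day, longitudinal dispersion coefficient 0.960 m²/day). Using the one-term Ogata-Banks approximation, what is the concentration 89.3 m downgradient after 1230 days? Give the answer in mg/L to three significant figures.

For a continuous step input, C/C₀ ≈ ½·erfc((x−vt)/(2√(Dt))).
vt = 0.0618 × 1230 = 76.014 m and 2√(Dt) = 2√(0.960 × 1230) = 68.73 m.
Argument (x−vt)/(2√(Dt)) = (89.3 − 76.014)/68.73 = 0.1933; ½·erfc(0.1933) = 0.3923.
C = 1.83 × 0.3923 = 0.718 mg/L.

0.718 mg/L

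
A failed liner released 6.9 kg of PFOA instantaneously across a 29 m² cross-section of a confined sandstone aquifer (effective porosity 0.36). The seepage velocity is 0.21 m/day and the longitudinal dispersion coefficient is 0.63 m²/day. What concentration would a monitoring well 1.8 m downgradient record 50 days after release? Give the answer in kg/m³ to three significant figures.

For an instantaneous plane source, C(x,t) = M/(n_e·A·√(4πDt)) · exp(−(x−vt)²/(4Dt)), with n_e·A the pore (flow) area.
Plume center vt = 0.21 × 50 = 10.5 m, so the well at 1.8 m is 8.7 m upgradient of the peak.
√(4πDt) = 19.90 m, giving peak height M/(n_e·A·√(4πDt)) = 6.9/(0.36 × 29 × 19.90) = 0.03321 kg/m³.
(x−vt)²/(4Dt) = (-8.7)²/(4 × 0.63 × 50) = 0.6007; exp(−0.6007) = 0.5484.
C = 0.03321 × 0.5484 = 0.0182 kg/m³.

0.0182 kg/m³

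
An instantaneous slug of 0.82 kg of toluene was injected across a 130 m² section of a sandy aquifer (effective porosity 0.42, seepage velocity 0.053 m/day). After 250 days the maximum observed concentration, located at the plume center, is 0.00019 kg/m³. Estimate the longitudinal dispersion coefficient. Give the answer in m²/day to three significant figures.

At the plume center C_max = M/(n_e·A·√(4πDt)), so D = M²/(4πt·(n_e·A·C_max)²).
n_e·A·C_max = 0.42 × 130 × 0.00019 = 0.01037 kg/m.
D = 0.82²/(4π × 250 × 0.01037²) = 1.99 m²/day.

1.99 m²/day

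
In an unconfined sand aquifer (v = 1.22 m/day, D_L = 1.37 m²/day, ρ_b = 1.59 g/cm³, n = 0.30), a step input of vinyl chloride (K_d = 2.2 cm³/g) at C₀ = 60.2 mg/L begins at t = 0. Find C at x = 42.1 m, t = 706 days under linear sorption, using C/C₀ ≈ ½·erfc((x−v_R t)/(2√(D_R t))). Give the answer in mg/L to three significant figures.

Retardation factor R = 1 + ρ_b·K_d/n = 1 + 1.59 × 2.2/0.30 = 12.66.
Sorption retards both mechanisms: v_R = v/R = 0.09637 m/day, D_R = D/R = 0.1082 m²/day.
v_R·t = 0.09637 × 706 = 68.03722 m; 2√(D_R t) = 17.48 m; argument = (42.1 − 68.03722)/17.48 = -1.484.
C = C₀ × ½·erfc(-1.484) = 60.2 × 0.9821 = 59.1 mg/L.

59.1 mg/L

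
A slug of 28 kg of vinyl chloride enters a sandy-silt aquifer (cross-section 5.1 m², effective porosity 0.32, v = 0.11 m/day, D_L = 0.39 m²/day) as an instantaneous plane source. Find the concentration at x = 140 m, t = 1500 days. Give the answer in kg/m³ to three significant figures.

For an instantaneous plane source, C(x,t) = M/(n_e·A·√(4πDt)) · exp(−(x−vt)²/(4Dt)), with n_e·A the pore (flow) area.
Plume center vt = 0.11 × 1500 = 165 m, so the well at 140 m is 25 m upgradient of the peak.
√(4πDt) = 85.74 m, giving peak height M/(n_e·A·√(4πDt)) = 28/(0.32 × 5.1 × 85.74) = 0.2001 kg/m³.
(x−vt)²/(4Dt) = (-25)²/(4 × 0.39 × 1500) = 0.2671; exp(−0.2671) = 0.7656.
C = 0.2001 × 0.7656 = 0.153 kg/m³.

0.153 kg/m³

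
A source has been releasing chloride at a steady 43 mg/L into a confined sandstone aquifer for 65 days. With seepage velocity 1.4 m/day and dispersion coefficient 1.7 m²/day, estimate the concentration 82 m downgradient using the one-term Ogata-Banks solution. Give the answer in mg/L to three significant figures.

For a continuous step input, C/C₀ ≈ ½·erfc((x−vt)/(2√(Dt))).
vt = 1.4 × 65 = 91 m and 2√(Dt) = 2√(1.7 × 65) = 21.02 m.
Argument (x−vt)/(2√(Dt)) = (82 − 91)/21.02 = -0.4282; ½·erfc(-0.4282) = 0.7276.
C = 43 × 0.7276 = 31.3 mg/L.

31.3 mg/L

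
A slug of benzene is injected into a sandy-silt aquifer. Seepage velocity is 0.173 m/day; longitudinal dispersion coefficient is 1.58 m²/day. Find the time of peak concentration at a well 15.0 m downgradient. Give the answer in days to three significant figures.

For the 1D instantaneous-source solution, setting ∂C/∂t = 0 at fixed x gives v²t² + 2Dt − x² = 0, so t = (√(D² + v²x²) − D)/v².
√(D² + v²x²) = √(1.58² + 0.173² × 15.0²) = 3.038; v² = 0.029929.
t = (3.038 − 1.58)/0.029929 = 48.7 days (vs. the pure-advection estimate x/v = 86.7 d).

48.7 days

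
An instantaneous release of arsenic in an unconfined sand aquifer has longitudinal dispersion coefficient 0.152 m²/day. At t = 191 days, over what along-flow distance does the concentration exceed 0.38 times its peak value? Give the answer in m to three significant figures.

The plume is Gaussian with σ = √(2Dt) = √(2 × 0.152 × 191) = 7.620 m.
C/C_peak = exp(−Δx²/(2σ²)) = 0.38 ⇒ Δx = σ·√(−2 ln 0.38) = 7.620 × 1.391 = 10.60 m.
Width = 2Δx = 21.2 m.

21.2 m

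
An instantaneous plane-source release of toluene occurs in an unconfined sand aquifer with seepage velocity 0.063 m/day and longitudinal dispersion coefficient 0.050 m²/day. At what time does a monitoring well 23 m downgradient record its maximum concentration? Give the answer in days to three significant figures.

353 days

For the 1D instantaneous-source solution, setting ∂C/∂t = 0 at fixed x gives v²t² + 2Dt − x² = 0, so t = (√(D² + v²x²) − D)/v².
√(D² + v²x²) = √(0.050² + 0.063² × 23²) = 1.450; v² = 0.003969.
t = (1.450 − 0.050)/0.003969 = 353 days (vs. the pure-advection estimate x/v = 365 d).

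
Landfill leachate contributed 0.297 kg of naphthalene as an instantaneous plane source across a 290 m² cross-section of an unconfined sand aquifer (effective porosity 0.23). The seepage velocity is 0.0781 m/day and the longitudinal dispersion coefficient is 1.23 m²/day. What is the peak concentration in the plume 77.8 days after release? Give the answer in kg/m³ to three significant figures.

The peak of an instantaneous 1D plume sits at x = vt; there the Gaussian factor is 1 and C_max = M/(n_e·A·√(4πDt)), where n_e·A is the pore area the mass is dissolved in.
√(4πDt) = √(4π × 1.23 × 77.8) = 34.68 m, so C_max = 0.297/(0.23 × 290 × 34.68) = 0.000128 kg/m³.

0.000128 kg/m³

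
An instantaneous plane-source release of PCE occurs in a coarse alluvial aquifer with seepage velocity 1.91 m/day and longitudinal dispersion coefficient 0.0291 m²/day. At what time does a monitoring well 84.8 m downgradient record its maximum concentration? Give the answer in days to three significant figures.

44.4 days

For the 1D instantaneous-source solution, setting ∂C/∂t = 0 at fixed x gives v²t² + 2Dt − x² = 0, so t = (√(D² + v²x²) − D)/v².
√(D² + v²x²) = √(0.0291² + 1.91² × 84.8²) = 162.0; v² = 3.6481.
t = (162.0 − 0.0291)/3.6481 = 44.4 days (vs. the pure-advection estimate x/v = 44.4 d).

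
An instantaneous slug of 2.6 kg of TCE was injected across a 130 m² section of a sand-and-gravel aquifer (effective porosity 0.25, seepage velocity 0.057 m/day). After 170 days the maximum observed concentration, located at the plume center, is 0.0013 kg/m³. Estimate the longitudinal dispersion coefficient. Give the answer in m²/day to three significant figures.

At the plume center C_max = M/(n_e·A·√(4πDt)), so D = M²/(4πt·(n_e·A·C_max)²).
n_e·A·C_max = 0.25 × 130 × 0.0013 = 0.04225 kg/m.
D = 2.6²/(4π × 170 × 0.04225²) = 1.77 m²/day.

1.77 m²/day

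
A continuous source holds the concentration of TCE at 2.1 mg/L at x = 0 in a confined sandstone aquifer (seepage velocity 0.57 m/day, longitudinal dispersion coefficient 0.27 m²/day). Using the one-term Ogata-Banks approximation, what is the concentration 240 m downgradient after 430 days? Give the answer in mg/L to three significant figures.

1.33 mg/L

For a continuous step input, C/C₀ ≈ ½·erfc((x−vt)/(2√(Dt))).
vt = 0.57 × 430 = 245.1 m and 2√(Dt) = 2√(0.27 × 430) = 21.55 m.
Argument (x−vt)/(2√(Dt)) = (240 − 245.1)/21.55 = -0.2367; ½·erfc(-0.2367) = 0.6311.
C = 2.1 × 0.6311 = 1.33 mg/L.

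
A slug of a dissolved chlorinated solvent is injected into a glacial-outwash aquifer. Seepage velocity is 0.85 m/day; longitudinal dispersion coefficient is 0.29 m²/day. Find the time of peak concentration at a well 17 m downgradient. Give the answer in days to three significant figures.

For the 1D instantaneous-source solution, setting ∂C/∂t = 0 at fixed x gives v²t² + 2Dt − x² = 0, so t = (√(D² + v²x²) − D)/v².
√(D² + v²x²) = √(0.29² + 0.85² × 17²) = 14.45; v² = 0.7225.
t = (14.45 − 0.29)/0.7225 = 19.6 days (vs. the pure-advection estimate x/v = 20.0 d).

19.6 days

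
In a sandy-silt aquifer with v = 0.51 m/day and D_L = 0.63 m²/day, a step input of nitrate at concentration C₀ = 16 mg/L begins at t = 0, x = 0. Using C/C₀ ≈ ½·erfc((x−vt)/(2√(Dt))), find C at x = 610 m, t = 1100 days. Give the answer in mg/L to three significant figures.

1.50 mg/L

For a continuous step input, C/C₀ ≈ ½·erfc((x−vt)/(2√(Dt))).
vt = 0.51 × 1100 = 561 m and 2√(Dt) = 2√(0.63 × 1100) = 52.65 m.
Argument (x−vt)/(2√(Dt)) = (610 − 561)/52.65 = 0.9307; ½·erfc(0.9307) = 0.09405.
C = 16 × 0.09405 = 1.50 mg/L.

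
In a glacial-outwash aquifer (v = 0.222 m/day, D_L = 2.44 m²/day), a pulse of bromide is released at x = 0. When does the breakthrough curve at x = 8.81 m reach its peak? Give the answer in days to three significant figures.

For the 1D instantaneous-source solution, setting ∂C/∂t = 0 at fixed x gives v²t² + 2Dt − x² = 0, so t = (√(D² + v²x²) − D)/v².
√(D² + v²x²) = √(2.44² + 0.222² × 8.81²) = 3.127; v² = 0.049284.
t = (3.127 − 2.44)/0.049284 = 13.9 days (vs. the pure-advection estimate x/v = 39.7 d).

13.9 days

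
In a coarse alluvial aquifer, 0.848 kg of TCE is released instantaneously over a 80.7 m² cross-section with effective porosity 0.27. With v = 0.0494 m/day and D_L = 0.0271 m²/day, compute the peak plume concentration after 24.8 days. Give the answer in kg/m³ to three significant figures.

The peak of an instantaneous 1D plume sits at x = vt; there the Gaussian factor is 1 and C_max = M/(n_e·A·√(4πDt)), where n_e·A is the pore area the mass is dissolved in.
√(4πDt) = √(4π × 0.0271 × 24.8) = 2.906 m, so C_max = 0.848/(0.27 × 80.7 × 2.906) = 0.0134 kg/m³.

0.0134 kg/m³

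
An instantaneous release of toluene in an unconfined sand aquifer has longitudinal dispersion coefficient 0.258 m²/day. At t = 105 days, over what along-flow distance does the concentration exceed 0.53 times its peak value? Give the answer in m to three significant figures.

16.6 m

The plume is Gaussian with σ = √(2Dt) = √(2 × 0.258 × 105) = 7.361 m.
C/C_peak = exp(−Δx²/(2σ²)) = 0.53 ⇒ Δx = σ·√(−2 ln 0.53) = 7.361 × 1.127 = 8.296 m.
Width = 2Δx = 16.6 m.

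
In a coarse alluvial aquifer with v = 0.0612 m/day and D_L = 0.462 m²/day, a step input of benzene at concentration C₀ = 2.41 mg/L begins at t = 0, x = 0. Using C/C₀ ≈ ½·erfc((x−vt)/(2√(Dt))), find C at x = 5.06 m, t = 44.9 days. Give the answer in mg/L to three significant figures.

0.867 mg/L

For a continuous step input, C/C₀ ≈ ½·erfc((x−vt)/(2√(Dt))).
vt = 0.0612 × 44.9 = 2.74788 m and 2√(Dt) = 2√(0.462 × 44.9) = 9.109 m.
Argument (x−vt)/(2√(Dt)) = (5.06 − 2.74788)/9.109 = 0.2538; ½·erfc(0.2538) = 0.3598.
C = 2.41 × 0.3598 = 0.867 mg/L.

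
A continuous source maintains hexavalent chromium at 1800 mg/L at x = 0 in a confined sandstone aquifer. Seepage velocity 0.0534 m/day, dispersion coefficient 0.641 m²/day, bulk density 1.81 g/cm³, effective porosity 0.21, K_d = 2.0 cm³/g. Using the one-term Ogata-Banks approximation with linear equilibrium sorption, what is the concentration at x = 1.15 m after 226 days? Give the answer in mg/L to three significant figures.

812 mg/L

Retardation factor R = 1 + ρ_b·K_d/n = 1 + 1.81 × 2.0/0.21 = 18.24.
Sorption retards both mechanisms: v_R = v/R = 0.002928 m/day, D_R = D/R = 0.03514 m²/day.
v_R·t = 0.002928 × 226 = 0.661728 m; 2√(D_R t) = 5.636 m; argument = (1.15 − 0.661728)/5.636 = 0.08663.
C = C₀ × ½·erfc(0.08663) = 1800 × 0.4512 = 812 mg/L.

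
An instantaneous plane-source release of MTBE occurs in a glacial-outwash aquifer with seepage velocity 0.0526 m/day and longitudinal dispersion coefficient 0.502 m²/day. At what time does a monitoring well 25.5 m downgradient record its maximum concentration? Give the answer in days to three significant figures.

For the 1D instantaneous-source solution, setting ∂C/∂t = 0 at fixed x gives v²t² + 2Dt − x² = 0, so t = (√(D² + v²x²) − D)/v².
√(D² + v²x²) = √(0.502² + 0.0526² × 25.5²) = 1.432; v² = 0.00276676.
t = (1.432 − 0.502)/0.00276676 = 336 days (vs. the pure-advection estimate x/v = 485 d).

336 days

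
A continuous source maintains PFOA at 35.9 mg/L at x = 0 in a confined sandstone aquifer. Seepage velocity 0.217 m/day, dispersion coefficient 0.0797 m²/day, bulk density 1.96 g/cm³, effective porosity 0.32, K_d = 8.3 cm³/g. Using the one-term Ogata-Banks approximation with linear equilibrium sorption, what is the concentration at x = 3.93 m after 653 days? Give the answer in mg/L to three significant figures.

Retardation factor R = 1 + ρ_b·K_d/n = 1 + 1.96 × 8.3/0.32 = 51.84.
Sorption retards both mechanisms: v_R = v/R = 0.004186 m/day, D_R = D/R = 0.001537 m²/day.
v_R·t = 0.004186 × 653 = 2.733458 m; 2√(D_R t) = 2.004 m; argument = (3.93 − 2.733458)/2.004 = 0.5971.
C = C₀ × ½·erfc(0.5971) = 35.9 × 0.1992 = 7.15 mg/L.

7.15 mg/L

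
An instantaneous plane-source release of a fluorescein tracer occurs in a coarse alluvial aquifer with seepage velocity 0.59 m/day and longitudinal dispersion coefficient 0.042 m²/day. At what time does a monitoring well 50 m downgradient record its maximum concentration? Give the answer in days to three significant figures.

For the 1D instantaneous-source solution, setting ∂C/∂t = 0 at fixed x gives v²t² + 2Dt − x² = 0, so t = (√(D² + v²x²) − D)/v².
√(D² + v²x²) = √(0.042² + 0.59² × 50²) = 29.50; v² = 0.3481.
t = (29.50 − 0.042)/0.3481 = 84.6 days (vs. the pure-advection estimate x/v = 84.7 d).

84.6 days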